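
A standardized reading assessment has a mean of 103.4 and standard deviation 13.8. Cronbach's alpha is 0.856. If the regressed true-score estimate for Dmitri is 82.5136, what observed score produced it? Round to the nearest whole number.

T̂ = ρX + (1 − ρ)μ  ⇒  X = (T̂ − (1 − ρ)μ) / ρ
X = (82.5136 − 0.144 × 103.4) / 0.856 = (82.5136 − 14.8896) / 0.856 = 67.6240 / 0.856 = 79.00

79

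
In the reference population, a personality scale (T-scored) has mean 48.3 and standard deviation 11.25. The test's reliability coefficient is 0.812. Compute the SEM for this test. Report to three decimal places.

4.878

SEM = SD · √(1 − ρ) = 11.25 × √0.188 = 11.25 × 0.4336 = 4.8779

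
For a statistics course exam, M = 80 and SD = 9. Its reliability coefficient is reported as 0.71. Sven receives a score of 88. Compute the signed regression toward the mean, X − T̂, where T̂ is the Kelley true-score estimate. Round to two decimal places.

2.32

Regress the observed score toward the mean by the unreliability: T̂ = 0.71·88 + 0.29·80 = 62.48 + 23.20 = 85.6800.
X − T̂ = 88 − 85.680 = 2.320 → 2.32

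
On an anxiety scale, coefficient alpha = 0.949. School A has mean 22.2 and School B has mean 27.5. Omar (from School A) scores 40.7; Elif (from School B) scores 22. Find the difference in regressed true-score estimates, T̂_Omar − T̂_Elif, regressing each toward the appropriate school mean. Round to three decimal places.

17.476

T̂_Omar = 0.949(40.7) + 0.051(22.2) = 39.75650
T̂_Elif = 0.949(22) + 0.051(27.5) = 22.28050
Difference = 39.75650 − 22.28050 = 17.47600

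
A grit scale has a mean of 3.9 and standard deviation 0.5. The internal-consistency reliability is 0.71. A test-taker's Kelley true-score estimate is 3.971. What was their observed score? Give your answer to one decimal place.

4.0

T̂ = ρX + (1 − ρ)μ  ⇒  X = (T̂ − (1 − ρ)μ) / ρ
X = (3.971 − 0.29 × 3.9) / 0.71 = (3.971 − 1.131) / 0.71 = 2.840 / 0.71 = 4.000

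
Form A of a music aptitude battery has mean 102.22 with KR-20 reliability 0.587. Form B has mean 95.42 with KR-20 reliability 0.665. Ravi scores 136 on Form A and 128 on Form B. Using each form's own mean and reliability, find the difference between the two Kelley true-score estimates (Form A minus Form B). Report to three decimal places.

4.963

T̂_A = 0.587(136) + 0.413(102.22) = 122.04886
T̂_B = 0.665(128) + 0.335(95.42) = 117.08570
T̂_A − T̂_B = 4.96316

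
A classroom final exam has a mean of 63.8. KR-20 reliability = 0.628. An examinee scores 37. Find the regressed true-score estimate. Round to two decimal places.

46.97

Kelley's formula gives T̂ = 0.628·37 + 0.372·63.8 = 23.236 + 23.7336 = 46.970.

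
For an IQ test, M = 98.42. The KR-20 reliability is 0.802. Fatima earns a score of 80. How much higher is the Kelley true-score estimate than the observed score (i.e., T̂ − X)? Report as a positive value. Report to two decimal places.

T̂ = ρX + (1 − ρ)μ
  = 0.802 × 80 + 0.198 × 98.42
  = 64.160 + 19.48716
  = 83.6472
  ≈ 83.647
T̂ − X = 83.647 − 80 = 3.647 → 3.65

3.65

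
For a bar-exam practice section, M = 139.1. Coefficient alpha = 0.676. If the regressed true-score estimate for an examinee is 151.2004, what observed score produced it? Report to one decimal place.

T̂ = ρX + (1 − ρ)μ  ⇒  X = (T̂ − (1 − ρ)μ) / ρ
X = (151.2004 − 0.324 × 139.1) / 0.676 = (151.2004 − 45.0684) / 0.676 = 106.1320 / 0.676 = 157.000

157.0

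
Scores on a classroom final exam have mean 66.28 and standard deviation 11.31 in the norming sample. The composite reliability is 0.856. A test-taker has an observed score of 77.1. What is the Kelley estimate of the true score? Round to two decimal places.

75.54

T̂ = ρX + (1 − ρ)μ
  = 0.856 × 77.1 + 0.144 × 66.28
  = 65.9976 + 9.54432
  = 75.542
  ≈ 75.54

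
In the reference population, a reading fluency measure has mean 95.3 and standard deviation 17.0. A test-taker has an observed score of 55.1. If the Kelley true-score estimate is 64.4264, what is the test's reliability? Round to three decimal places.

0.768

T̂ = ρX + (1 − ρ)μ  ⇒  T̂ − μ = ρ(X − μ)
ρ = (T̂ − μ)/(X − μ) = (64.4264 − 95.3) / (55.1 − 95.3) = -30.8736 / -40.2 = 0.76800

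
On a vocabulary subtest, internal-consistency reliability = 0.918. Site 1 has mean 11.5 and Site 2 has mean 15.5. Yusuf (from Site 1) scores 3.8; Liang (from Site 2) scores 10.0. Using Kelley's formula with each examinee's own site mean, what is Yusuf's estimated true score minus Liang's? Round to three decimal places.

T̂_Yusuf = 0.918(3.8) + 0.082(11.5) = 4.43140
T̂_Liang = 0.918(10.0) + 0.082(15.5) = 10.45100
Difference = 4.43140 − 10.45100 = -6.01960

-6.020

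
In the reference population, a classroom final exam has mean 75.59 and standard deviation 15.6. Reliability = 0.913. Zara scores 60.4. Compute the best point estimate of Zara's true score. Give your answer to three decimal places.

T̂ = 0.913(60.4) + 0.087(75.59) = 55.1452 + 6.57633 = 61.7215 → 61.722

61.722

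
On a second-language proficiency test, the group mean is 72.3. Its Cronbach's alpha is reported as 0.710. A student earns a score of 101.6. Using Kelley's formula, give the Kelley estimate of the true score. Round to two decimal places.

T̂ = 0.710(101.6) + 0.290(72.3) = 72.1360 + 20.9670 = 93.103 → 93.10

93.10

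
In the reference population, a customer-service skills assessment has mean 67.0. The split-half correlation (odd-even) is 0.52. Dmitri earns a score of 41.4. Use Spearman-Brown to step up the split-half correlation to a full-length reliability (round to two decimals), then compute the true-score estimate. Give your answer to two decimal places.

Spearman-Brown: ρ = 2r/(1 + r) = 2(0.52)/(1 + 0.52) = 1.040/1.52 = 0.6842 → 0.68
T̂ = ρX + (1 − ρ)μ
  = 0.68 × 41.4 + 0.32 × 67.0
  = 28.152 + 21.440
  = 49.592
  ≈ 49.59

49.59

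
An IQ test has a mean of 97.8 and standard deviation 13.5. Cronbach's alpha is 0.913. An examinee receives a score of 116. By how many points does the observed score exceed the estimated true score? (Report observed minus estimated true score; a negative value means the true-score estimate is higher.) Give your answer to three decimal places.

1.583

T̂ = ρX + (1 − ρ)μ
  = 0.913 × 116 + 0.087 × 97.8
  = 105.908 + 8.5086
  = 114.41660
  ≈ 114.4166
X − T̂ = 116 − 114.4166 = 1.5834 → 1.583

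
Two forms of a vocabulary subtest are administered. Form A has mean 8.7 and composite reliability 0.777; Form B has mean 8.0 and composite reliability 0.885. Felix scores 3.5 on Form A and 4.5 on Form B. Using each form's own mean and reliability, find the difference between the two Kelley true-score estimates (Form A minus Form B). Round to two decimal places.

T̂_A = 0.777(3.5) + 0.223(8.7) = 4.6596
T̂_B = 0.885(4.5) + 0.115(8.0) = 4.9025
T̂_A − T̂_B = -0.2429

-0.24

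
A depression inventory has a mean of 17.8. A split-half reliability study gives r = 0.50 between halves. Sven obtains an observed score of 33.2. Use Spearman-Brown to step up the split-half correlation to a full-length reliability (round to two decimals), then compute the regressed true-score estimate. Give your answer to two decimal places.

Spearman-Brown: ρ = 2r/(1 + r) = 2(0.50)/(1 + 0.50) = 1.000/1.50 = 0.6667 → 0.67
T̂ = ρX + (1 − ρ)μ
  = 0.67 × 33.2 + 0.33 × 17.8
  = 22.244 + 5.874
  = 28.118
  ≈ 28.12

28.12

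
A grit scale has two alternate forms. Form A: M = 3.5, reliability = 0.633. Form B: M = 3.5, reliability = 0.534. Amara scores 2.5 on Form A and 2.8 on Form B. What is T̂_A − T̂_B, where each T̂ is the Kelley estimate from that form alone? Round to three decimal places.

-0.259

T̂_A = 0.633(2.5) + 0.367(3.5) = 2.86700
T̂_B = 0.534(2.8) + 0.466(3.5) = 3.12620
T̂_A − T̂_B = -0.25920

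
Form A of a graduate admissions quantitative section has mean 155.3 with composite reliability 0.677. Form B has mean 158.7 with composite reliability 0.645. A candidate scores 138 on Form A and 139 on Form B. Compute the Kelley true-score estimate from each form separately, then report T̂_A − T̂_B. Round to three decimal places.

-2.406

T̂_A = 0.677(138) + 0.323(155.3) = 143.58790
T̂_B = 0.645(139) + 0.355(158.7) = 145.99350
T̂_A − T̂_B = -2.40560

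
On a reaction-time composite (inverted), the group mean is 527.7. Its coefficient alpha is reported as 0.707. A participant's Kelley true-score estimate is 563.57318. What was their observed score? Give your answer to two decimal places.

T̂ = ρX + (1 − ρ)μ  ⇒  X = (T̂ − (1 − ρ)μ) / ρ
X = (563.57318 − 0.293 × 527.7) / 0.707 = (563.57318 − 154.6161) / 0.707 = 408.95708 / 0.707 = 578.4400

578.44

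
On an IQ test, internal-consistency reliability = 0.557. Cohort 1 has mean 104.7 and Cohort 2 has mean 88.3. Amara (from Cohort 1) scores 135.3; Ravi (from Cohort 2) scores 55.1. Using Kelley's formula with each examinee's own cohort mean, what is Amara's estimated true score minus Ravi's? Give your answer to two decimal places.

51.94

T̂_Amara = 0.557(135.3) + 0.443(104.7) = 121.7442
T̂_Ravi = 0.557(55.1) + 0.443(88.3) = 69.8076
Difference = 121.7442 − 69.8076 = 51.9366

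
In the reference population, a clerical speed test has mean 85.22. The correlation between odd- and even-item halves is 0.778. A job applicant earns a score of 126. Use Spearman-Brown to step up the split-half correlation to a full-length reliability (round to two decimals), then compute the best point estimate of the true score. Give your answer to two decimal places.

Spearman-Brown: ρ = 2r/(1 + r) = 2(0.778)/(1 + 0.778) = 1.5560/1.778 = 0.8751 → 0.88
T̂ = 0.88(126) + 0.12(85.22) = 110.88 + 10.2264 = 121.106 → 121.11

121.11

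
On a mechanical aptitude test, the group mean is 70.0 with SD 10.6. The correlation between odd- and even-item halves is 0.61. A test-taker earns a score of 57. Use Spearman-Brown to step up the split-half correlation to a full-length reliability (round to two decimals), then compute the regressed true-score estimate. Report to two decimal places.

Spearman-Brown: ρ = 2r/(1 + r) = 2(0.61)/(1 + 0.61) = 1.220/1.61 = 0.7578 → 0.76
T̂ = ρX + (1 − ρ)μ
  = 0.76 × 57 + 0.24 × 70.0
  = 43.32 + 16.800
  = 60.120
  ≈ 60.12

60.12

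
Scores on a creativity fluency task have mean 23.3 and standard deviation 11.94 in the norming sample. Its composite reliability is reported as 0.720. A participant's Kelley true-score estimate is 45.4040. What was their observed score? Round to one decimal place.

T̂ = ρX + (1 − ρ)μ  ⇒  X = (T̂ − (1 − ρ)μ) / ρ
X = (45.4040 − 0.280 × 23.3) / 0.720 = (45.4040 − 6.5240) / 0.720 = 38.8800 / 0.720 = 54.000

54.0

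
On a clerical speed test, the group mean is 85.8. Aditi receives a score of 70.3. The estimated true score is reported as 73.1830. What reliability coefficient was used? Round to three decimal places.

T̂ = ρX + (1 − ρ)μ  ⇒  T̂ − μ = ρ(X − μ)
ρ = (T̂ − μ)/(X − μ) = (73.1830 − 85.8) / (70.3 − 85.8) = -12.6170 / -15.5 = 0.81400

0.814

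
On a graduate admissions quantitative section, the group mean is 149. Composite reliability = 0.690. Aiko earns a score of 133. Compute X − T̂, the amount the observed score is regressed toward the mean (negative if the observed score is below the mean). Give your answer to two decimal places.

Regress the observed score toward the mean by the unreliability: T̂ = 0.690·133 + 0.310·149 = 91.770 + 46.190 = 137.9600.
X − T̂ = 133 − 137.960 = -4.960 → -4.96

-4.96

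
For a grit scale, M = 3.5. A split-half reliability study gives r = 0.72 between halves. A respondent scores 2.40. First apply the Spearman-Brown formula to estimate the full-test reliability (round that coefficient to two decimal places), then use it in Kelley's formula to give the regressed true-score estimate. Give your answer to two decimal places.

Spearman-Brown: ρ = 2r/(1 + r) = 2(0.72)/(1 + 0.72) = 1.440/1.72 = 0.8372 → 0.84
Regress the observed score toward the mean by the unreliability: T̂ = 0.84·2.40 + 0.16·3.5 = 2.0160 + 0.560 = 2.576.

2.58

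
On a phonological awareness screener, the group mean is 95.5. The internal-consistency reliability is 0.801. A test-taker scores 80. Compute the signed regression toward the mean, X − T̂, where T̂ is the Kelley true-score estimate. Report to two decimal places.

-3.08

T̂ = ρX + (1 − ρ)μ
  = 0.801 × 80 + 0.199 × 95.5
  = 64.080 + 19.0045
  = 83.0845
  ≈ 83.084
X − T̂ = 80 − 83.084 = -3.084 → -3.08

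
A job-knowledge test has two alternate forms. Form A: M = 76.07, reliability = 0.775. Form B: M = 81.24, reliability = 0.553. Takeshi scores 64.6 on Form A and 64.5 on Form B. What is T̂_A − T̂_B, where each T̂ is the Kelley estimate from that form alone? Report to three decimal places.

T̂_A = 0.775(64.6) + 0.225(76.07) = 67.18075
T̂_B = 0.553(64.5) + 0.447(81.24) = 71.98278
T̂_A − T̂_B = -4.80203

-4.802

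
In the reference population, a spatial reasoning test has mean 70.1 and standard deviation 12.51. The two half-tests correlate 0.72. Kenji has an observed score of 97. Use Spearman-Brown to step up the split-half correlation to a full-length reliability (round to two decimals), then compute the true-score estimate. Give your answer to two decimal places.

92.70

Spearman-Brown: ρ = 2r/(1 + r) = 2(0.72)/(1 + 0.72) = 1.440/1.72 = 0.8372 → 0.84
Kelley's formula gives T̂ = 0.84·97 + 0.16·70.1 = 81.48 + 11.216 = 92.696.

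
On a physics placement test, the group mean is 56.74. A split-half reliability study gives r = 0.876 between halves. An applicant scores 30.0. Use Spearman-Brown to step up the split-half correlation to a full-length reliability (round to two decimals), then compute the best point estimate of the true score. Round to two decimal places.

31.87

Spearman-Brown: ρ = 2r/(1 + r) = 2(0.876)/(1 + 0.876) = 1.7520/1.876 = 0.9339 → 0.93
T̂ = ρX + (1 − ρ)μ
  = 0.93 × 30.0 + 0.07 × 56.74
  = 27.900 + 3.9718
  = 31.872
  ≈ 31.87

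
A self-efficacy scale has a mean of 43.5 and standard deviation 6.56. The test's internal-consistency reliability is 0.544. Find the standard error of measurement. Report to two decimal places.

4.43

SEM = SD · √(1 − ρ) = 6.56 × √0.456 = 6.56 × 0.6753 = 4.430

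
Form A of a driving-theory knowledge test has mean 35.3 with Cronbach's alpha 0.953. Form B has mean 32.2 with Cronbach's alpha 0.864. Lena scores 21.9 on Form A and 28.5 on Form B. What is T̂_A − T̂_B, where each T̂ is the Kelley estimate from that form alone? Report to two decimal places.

T̂_A = 0.953(21.9) + 0.047(35.3) = 22.5298
T̂_B = 0.864(28.5) + 0.136(32.2) = 29.0032
T̂_A − T̂_B = -6.4734

-6.47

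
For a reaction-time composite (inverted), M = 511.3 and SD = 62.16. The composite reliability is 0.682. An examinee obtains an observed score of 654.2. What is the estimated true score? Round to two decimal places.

T̂ = 0.682(654.2) + 0.318(511.3) = 446.1644 + 162.5934 = 608.758 → 608.76

608.76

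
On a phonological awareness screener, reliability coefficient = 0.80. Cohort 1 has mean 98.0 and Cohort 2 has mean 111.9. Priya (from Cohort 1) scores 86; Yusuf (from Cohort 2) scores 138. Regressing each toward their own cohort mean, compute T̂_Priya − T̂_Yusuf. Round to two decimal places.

-44.38

T̂_Priya = 0.80(86) + 0.20(98.0) = 88.4000
T̂_Yusuf = 0.80(138) + 0.20(111.9) = 132.7800
Difference = 88.4000 − 132.7800 = -44.3800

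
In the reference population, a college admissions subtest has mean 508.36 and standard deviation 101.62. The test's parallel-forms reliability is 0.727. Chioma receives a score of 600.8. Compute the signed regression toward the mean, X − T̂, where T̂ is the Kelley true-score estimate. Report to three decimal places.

25.236

T̂ = 0.727(600.8) + 0.273(508.36) = 436.7816 + 138.78228 = 575.56388 → 575.5639
X − T̂ = 600.8 − 575.5639 = 25.2361 → 25.236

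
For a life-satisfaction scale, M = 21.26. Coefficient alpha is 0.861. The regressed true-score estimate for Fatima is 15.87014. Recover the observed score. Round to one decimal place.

15.0

T̂ = ρX + (1 − ρ)μ  ⇒  X = (T̂ − (1 − ρ)μ) / ρ
X = (15.87014 − 0.139 × 21.26) / 0.861 = (15.87014 − 2.95514) / 0.861 = 12.91500 / 0.861 = 15.000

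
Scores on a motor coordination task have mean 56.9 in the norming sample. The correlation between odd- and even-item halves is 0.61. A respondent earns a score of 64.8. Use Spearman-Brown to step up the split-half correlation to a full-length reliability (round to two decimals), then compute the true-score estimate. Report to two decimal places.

62.90

Spearman-Brown: ρ = 2r/(1 + r) = 2(0.61)/(1 + 0.61) = 1.220/1.61 = 0.7578 → 0.76
T̂ = ρX + (1 − ρ)μ
  = 0.76 × 64.8 + 0.24 × 56.9
  = 49.248 + 13.656
  = 62.904
  ≈ 62.90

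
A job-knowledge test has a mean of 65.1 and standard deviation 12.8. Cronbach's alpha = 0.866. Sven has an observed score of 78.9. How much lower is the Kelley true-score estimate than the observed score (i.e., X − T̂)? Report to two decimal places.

T̂ = ρX + (1 − ρ)μ
  = 0.866 × 78.9 + 0.134 × 65.1
  = 68.3274 + 8.7234
  = 77.0508
  ≈ 77.051
X − T̂ = 78.9 − 77.051 = 1.849 → 1.85

1.85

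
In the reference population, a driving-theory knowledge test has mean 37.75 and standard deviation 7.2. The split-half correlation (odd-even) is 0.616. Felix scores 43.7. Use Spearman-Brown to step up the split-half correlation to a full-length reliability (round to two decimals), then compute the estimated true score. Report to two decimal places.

42.27

Spearman-Brown: ρ = 2r/(1 + r) = 2(0.616)/(1 + 0.616) = 1.2320/1.616 = 0.7624 → 0.76
T̂ = 0.76(43.7) + 0.24(37.75) = 33.212 + 9.0600 = 42.272 → 42.27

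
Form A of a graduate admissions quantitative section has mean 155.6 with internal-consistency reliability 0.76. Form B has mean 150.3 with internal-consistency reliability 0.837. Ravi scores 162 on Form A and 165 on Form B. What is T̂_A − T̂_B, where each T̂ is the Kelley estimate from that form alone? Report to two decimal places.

T̂_A = 0.76(162) + 0.24(155.6) = 160.4640
T̂_B = 0.837(165) + 0.163(150.3) = 162.6039
T̂_A − T̂_B = -2.1399

-2.14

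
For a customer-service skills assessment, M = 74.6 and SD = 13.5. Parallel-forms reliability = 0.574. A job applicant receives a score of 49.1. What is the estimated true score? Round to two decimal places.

T̂ = 0.574(49.1) + 0.426(74.6) = 28.1834 + 31.7796 = 59.963 → 59.96

59.96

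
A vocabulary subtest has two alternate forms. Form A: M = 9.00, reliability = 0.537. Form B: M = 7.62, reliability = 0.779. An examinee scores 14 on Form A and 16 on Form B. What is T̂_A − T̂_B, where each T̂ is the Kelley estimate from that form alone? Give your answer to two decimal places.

T̂_A = 0.537(14) + 0.463(9.00) = 11.6850
T̂_B = 0.779(16) + 0.221(7.62) = 14.1480
T̂_A − T̂_B = -2.4630

-2.46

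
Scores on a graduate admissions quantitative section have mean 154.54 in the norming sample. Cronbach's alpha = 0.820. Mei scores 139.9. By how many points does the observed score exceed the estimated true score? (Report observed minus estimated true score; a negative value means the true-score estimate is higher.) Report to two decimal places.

-2.64

Kelley's formula gives T̂ = 0.820·139.9 + 0.180·154.54 = 114.7180 + 27.81720 = 142.5352.
X − T̂ = 139.9 − 142.535 = -2.635 → -2.64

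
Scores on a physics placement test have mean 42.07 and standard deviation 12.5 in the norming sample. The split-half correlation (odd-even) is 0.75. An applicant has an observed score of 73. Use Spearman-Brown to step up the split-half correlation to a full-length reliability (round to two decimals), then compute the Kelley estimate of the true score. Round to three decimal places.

68.670

Spearman-Brown: ρ = 2r/(1 + r) = 2(0.75)/(1 + 0.75) = 1.500/1.75 = 0.8571 → 0.86
Regress the observed score toward the mean by the unreliability: T̂ = 0.86·73 + 0.14·42.07 = 62.78 + 5.8898 = 68.6698.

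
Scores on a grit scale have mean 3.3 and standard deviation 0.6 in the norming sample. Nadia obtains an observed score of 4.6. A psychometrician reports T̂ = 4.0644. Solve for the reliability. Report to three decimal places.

0.588

T̂ = ρX + (1 − ρ)μ  ⇒  T̂ − μ = ρ(X − μ)
ρ = (T̂ − μ)/(X − μ) = (4.0644 − 3.3) / (4.6 − 3.3) = 0.7644 / 1.3 = 0.58800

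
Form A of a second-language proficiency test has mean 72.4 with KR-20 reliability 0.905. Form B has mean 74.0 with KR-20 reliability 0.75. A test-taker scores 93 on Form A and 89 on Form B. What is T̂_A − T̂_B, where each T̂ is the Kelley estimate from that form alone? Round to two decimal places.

T̂_A = 0.905(93) + 0.095(72.4) = 91.0430
T̂_B = 0.75(89) + 0.25(74.0) = 85.2500
T̂_A − T̂_B = 5.7930

5.79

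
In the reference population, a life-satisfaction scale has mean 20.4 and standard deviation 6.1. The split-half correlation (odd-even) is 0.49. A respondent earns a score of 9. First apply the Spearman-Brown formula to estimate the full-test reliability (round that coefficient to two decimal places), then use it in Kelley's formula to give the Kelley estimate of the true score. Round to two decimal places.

Spearman-Brown: ρ = 2r/(1 + r) = 2(0.49)/(1 + 0.49) = 0.980/1.49 = 0.6577 → 0.66
T̂ = ρX + (1 − ρ)μ
  = 0.66 × 9 + 0.34 × 20.4
  = 5.94 + 6.936
  = 12.876
  ≈ 12.88

12.88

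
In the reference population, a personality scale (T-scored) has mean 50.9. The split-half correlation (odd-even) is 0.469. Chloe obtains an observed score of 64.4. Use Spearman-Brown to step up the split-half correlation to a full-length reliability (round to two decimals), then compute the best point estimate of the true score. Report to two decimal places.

59.54

Spearman-Brown: ρ = 2r/(1 + r) = 2(0.469)/(1 + 0.469) = 0.9380/1.469 = 0.6385 → 0.64
T̂ = 0.64(64.4) + 0.36(50.9) = 41.216 + 18.324 = 59.540 → 59.54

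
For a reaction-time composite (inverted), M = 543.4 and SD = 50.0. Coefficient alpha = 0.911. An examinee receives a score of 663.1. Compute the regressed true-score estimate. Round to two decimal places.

T̂ = 0.911(663.1) + 0.089(543.4) = 604.0841 + 48.3626 = 652.447 → 652.45

652.45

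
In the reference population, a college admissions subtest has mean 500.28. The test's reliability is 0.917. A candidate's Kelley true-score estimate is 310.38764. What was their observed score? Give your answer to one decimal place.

T̂ = ρX + (1 − ρ)μ  ⇒  X = (T̂ − (1 − ρ)μ) / ρ
X = (310.38764 − 0.083 × 500.28) / 0.917 = (310.38764 − 41.52324) / 0.917 = 268.86440 / 0.917 = 293.200

293.2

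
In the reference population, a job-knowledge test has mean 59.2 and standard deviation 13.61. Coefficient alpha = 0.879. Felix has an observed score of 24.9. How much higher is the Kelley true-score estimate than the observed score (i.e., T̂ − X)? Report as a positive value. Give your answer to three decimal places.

4.150

Kelley's formula gives T̂ = 0.879·24.9 + 0.121·59.2 = 21.8871 + 7.1632 = 29.05030.
T̂ − X = 29.0503 − 24.9 = 4.1503 → 4.150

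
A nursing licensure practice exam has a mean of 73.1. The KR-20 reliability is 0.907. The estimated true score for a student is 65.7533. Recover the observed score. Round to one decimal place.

T̂ = ρX + (1 − ρ)μ  ⇒  X = (T̂ − (1 − ρ)μ) / ρ
X = (65.7533 − 0.093 × 73.1) / 0.907 = (65.7533 − 6.7983) / 0.907 = 58.9550 / 0.907 = 65.000

65.0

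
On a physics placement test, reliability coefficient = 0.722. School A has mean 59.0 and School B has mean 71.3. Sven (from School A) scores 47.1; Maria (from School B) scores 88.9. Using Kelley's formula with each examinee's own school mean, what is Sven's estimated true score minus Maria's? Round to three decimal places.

-33.599

T̂_Sven = 0.722(47.1) + 0.278(59.0) = 50.40820
T̂_Maria = 0.722(88.9) + 0.278(71.3) = 84.00720
Difference = 50.40820 − 84.00720 = -33.59900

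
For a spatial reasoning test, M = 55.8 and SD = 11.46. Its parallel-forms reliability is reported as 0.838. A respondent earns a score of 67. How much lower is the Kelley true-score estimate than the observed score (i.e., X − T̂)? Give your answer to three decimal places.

T̂ = ρX + (1 − ρ)μ
  = 0.838 × 67 + 0.162 × 55.8
  = 56.146 + 9.0396
  = 65.18560
  ≈ 65.1856
X − T̂ = 67 − 65.1856 = 1.8144 → 1.814

1.814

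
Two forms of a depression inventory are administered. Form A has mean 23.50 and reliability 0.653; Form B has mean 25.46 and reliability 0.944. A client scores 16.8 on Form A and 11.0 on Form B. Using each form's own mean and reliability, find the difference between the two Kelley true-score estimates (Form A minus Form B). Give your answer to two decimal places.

T̂_A = 0.653(16.8) + 0.347(23.50) = 19.1249
T̂_B = 0.944(11.0) + 0.056(25.46) = 11.8098
T̂_A − T̂_B = 7.3151

7.32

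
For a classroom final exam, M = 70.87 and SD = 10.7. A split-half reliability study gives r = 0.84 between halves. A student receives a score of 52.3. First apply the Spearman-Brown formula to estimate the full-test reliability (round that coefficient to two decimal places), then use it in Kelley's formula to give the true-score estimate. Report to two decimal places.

Spearman-Brown: ρ = 2r/(1 + r) = 2(0.84)/(1 + 0.84) = 1.680/1.84 = 0.9130 → 0.91
Weight the observed score by reliability and the mean by (1 − reliability): T̂ = 0.91·52.3 + 0.09·70.87 = 47.593 + 6.3783 = 53.971.

53.97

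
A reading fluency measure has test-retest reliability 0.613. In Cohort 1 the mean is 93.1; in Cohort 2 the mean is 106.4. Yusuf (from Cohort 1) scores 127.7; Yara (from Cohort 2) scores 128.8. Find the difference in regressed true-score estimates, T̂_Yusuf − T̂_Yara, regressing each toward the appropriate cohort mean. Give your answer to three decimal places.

T̂_Yusuf = 0.613(127.7) + 0.387(93.1) = 114.30980
T̂_Yara = 0.613(128.8) + 0.387(106.4) = 120.13120
Difference = 114.30980 − 120.13120 = -5.82140

-5.821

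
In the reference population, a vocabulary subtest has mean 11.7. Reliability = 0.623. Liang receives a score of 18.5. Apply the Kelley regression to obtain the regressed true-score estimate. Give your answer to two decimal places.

15.94

Weight the observed score by reliability and the mean by (1 − reliability): T̂ = 0.623·18.5 + 0.377·11.7 = 11.5255 + 4.4109 = 15.936.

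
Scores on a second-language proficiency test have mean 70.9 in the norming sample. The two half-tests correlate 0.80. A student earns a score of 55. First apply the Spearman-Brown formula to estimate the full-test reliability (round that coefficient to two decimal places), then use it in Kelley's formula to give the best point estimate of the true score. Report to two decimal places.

Spearman-Brown: ρ = 2r/(1 + r) = 2(0.80)/(1 + 0.80) = 1.600/1.80 = 0.8889 → 0.89
Weight the observed score by reliability and the mean by (1 − reliability): T̂ = 0.89·55 + 0.11·70.9 = 48.95 + 7.799 = 56.749.

56.75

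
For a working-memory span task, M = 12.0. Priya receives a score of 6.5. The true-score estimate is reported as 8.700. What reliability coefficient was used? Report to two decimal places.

0.60

T̂ = ρX + (1 − ρ)μ  ⇒  T̂ − μ = ρ(X − μ)
ρ = (T̂ − μ)/(X − μ) = (8.700 − 12.0) / (6.5 − 12.0) = -3.300 / -5.5 = 0.6000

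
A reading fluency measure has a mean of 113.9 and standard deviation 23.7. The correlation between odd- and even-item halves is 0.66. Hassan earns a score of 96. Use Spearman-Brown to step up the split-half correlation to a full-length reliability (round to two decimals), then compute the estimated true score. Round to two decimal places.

Spearman-Brown: ρ = 2r/(1 + r) = 2(0.66)/(1 + 0.66) = 1.320/1.66 = 0.7952 → 0.80
T̂ = 0.80(96) + 0.20(113.9) = 76.80 + 22.780 = 99.580 → 99.58

99.58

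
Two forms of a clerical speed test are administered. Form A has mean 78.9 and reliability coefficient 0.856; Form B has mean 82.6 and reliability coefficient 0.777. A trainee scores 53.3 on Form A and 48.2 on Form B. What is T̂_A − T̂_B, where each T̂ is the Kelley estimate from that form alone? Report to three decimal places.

1.115

T̂_A = 0.856(53.3) + 0.144(78.9) = 56.98640
T̂_B = 0.777(48.2) + 0.223(82.6) = 55.87120
T̂_A − T̂_B = 1.11520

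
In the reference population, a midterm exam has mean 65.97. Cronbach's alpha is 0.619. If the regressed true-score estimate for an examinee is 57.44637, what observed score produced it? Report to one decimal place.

52.2

T̂ = ρX + (1 − ρ)μ  ⇒  X = (T̂ − (1 − ρ)μ) / ρ
X = (57.44637 − 0.381 × 65.97) / 0.619 = (57.44637 − 25.13457) / 0.619 = 32.31180 / 0.619 = 52.200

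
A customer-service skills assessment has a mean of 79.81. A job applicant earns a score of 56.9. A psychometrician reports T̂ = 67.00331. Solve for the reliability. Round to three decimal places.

0.559

T̂ = ρX + (1 − ρ)μ  ⇒  T̂ − μ = ρ(X − μ)
ρ = (T̂ − μ)/(X − μ) = (67.00331 − 79.81) / (56.9 − 79.81) = -12.80669 / -22.91 = 0.55900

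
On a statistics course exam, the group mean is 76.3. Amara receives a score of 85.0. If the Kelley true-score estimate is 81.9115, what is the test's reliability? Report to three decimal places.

T̂ = ρX + (1 − ρ)μ  ⇒  T̂ − μ = ρ(X − μ)
ρ = (T̂ − μ)/(X − μ) = (81.9115 − 76.3) / (85.0 − 76.3) = 5.6115 / 8.7 = 0.64500

0.645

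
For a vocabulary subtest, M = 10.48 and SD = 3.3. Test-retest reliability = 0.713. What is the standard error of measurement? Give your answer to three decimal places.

SEM = SD · √(1 − ρ) = 3.3 × √0.287 = 3.3 × 0.5357 = 1.7679

1.768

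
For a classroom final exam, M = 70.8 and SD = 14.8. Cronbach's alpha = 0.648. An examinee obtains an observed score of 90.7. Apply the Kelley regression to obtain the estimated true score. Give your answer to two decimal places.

T̂ = 0.648(90.7) + 0.352(70.8) = 58.7736 + 24.9216 = 83.695 → 83.70

83.70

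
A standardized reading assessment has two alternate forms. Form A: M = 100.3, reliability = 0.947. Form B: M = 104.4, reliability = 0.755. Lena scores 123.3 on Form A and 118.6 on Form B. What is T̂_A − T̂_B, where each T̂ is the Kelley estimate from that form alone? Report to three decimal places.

6.960

T̂_A = 0.947(123.3) + 0.053(100.3) = 122.08100
T̂_B = 0.755(118.6) + 0.245(104.4) = 115.12100
T̂_A − T̂_B = 6.96000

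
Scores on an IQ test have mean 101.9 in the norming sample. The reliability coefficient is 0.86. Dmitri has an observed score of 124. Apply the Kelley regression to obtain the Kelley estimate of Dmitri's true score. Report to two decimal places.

120.91

T̂ = 0.86(124) + 0.14(101.9) = 106.64 + 14.266 = 120.906 → 120.91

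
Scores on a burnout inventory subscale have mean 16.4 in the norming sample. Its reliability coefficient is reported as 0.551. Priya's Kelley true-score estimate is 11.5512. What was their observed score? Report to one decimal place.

T̂ = ρX + (1 − ρ)μ  ⇒  X = (T̂ − (1 − ρ)μ) / ρ
X = (11.5512 − 0.449 × 16.4) / 0.551 = (11.5512 − 7.3636) / 0.551 = 4.1876 / 0.551 = 7.600

7.6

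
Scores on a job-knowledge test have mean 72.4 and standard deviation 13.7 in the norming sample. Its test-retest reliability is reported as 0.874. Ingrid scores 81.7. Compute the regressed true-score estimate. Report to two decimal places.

80.53

T̂ = 0.874(81.7) + 0.126(72.4) = 71.4058 + 9.1224 = 80.528 → 80.53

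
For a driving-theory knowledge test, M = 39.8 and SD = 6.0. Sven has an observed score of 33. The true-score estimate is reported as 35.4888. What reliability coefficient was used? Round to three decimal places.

T̂ = ρX + (1 − ρ)μ  ⇒  T̂ − μ = ρ(X − μ)
ρ = (T̂ − μ)/(X − μ) = (35.4888 − 39.8) / (33 − 39.8) = -4.3112 / -6.8 = 0.63400

0.634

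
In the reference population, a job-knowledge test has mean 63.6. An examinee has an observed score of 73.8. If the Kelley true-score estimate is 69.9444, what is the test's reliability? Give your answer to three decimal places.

0.622

T̂ = ρX + (1 − ρ)μ  ⇒  T̂ − μ = ρ(X − μ)
ρ = (T̂ − μ)/(X − μ) = (69.9444 − 63.6) / (73.8 − 63.6) = 6.3444 / 10.2 = 0.62200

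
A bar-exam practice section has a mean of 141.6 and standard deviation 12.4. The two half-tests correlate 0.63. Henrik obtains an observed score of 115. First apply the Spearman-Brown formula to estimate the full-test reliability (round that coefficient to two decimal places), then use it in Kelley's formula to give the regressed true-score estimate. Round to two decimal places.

Spearman-Brown: ρ = 2r/(1 + r) = 2(0.63)/(1 + 0.63) = 1.260/1.63 = 0.7730 → 0.77
T̂ = ρX + (1 − ρ)μ
  = 0.77 × 115 + 0.23 × 141.6
  = 88.55 + 32.568
  = 121.118
  ≈ 121.12

121.12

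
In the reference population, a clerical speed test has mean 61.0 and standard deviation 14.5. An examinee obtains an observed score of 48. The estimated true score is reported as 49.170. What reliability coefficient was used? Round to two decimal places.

0.91

T̂ = ρX + (1 − ρ)μ  ⇒  T̂ − μ = ρ(X − μ)
ρ = (T̂ − μ)/(X − μ) = (49.170 − 61.0) / (48 − 61.0) = -11.830 / -13.0 = 0.9100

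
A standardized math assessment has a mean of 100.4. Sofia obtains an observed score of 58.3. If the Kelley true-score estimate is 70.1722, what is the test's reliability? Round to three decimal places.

0.718

T̂ = ρX + (1 − ρ)μ  ⇒  T̂ − μ = ρ(X − μ)
ρ = (T̂ − μ)/(X − μ) = (70.1722 − 100.4) / (58.3 − 100.4) = -30.2278 / -42.1 = 0.71800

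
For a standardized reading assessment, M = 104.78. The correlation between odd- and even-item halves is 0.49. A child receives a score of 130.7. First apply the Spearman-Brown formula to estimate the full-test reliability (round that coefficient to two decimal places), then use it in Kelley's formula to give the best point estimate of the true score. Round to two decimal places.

Spearman-Brown: ρ = 2r/(1 + r) = 2(0.49)/(1 + 0.49) = 0.980/1.49 = 0.6577 → 0.66
T̂ = ρX + (1 − ρ)μ
  = 0.66 × 130.7 + 0.34 × 104.78
  = 86.262 + 35.6252
  = 121.887
  ≈ 121.89

121.89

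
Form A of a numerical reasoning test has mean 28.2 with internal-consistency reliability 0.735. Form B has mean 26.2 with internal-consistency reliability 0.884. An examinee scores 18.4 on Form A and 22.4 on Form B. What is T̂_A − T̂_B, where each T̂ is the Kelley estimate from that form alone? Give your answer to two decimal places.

-1.84

T̂_A = 0.735(18.4) + 0.265(28.2) = 20.9970
T̂_B = 0.884(22.4) + 0.116(26.2) = 22.8408
T̂_A − T̂_B = -1.8438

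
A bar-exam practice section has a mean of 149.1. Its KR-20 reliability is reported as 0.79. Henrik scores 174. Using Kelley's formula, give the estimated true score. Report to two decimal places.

168.77

Kelley's formula gives T̂ = 0.79·174 + 0.21·149.1 = 137.46 + 31.311 = 168.771.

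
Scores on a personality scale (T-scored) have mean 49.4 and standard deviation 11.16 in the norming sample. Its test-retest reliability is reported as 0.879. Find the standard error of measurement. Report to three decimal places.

SEM = SD · √(1 − ρ) = 11.16 × √0.121 = 11.16 × 0.3479 = 3.8820

3.882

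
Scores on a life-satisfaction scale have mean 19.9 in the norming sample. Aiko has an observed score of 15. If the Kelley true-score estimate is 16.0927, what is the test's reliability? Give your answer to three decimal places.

0.777

T̂ = ρX + (1 − ρ)μ  ⇒  T̂ − μ = ρ(X − μ)
ρ = (T̂ − μ)/(X − μ) = (16.0927 − 19.9) / (15 − 19.9) = -3.8073 / -4.9 = 0.77700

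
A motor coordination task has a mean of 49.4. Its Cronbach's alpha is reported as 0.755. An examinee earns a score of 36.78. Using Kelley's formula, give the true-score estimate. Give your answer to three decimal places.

Regress the observed score toward the mean by the unreliability: T̂ = 0.755·36.78 + 0.245·49.4 = 27.76890 + 12.1030 = 39.8719.

39.872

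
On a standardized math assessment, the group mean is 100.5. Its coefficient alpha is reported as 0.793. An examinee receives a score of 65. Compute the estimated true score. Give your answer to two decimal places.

72.35

T̂ = 0.793(65) + 0.207(100.5) = 51.545 + 20.8035 = 72.349 → 72.35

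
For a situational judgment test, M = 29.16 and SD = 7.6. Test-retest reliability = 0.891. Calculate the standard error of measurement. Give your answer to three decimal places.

2.509

SEM = SD · √(1 − ρ) = 7.6 × √0.109 = 7.6 × 0.3302 = 2.5092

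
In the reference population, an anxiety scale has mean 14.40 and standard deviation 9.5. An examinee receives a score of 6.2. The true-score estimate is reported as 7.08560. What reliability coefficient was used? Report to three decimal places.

0.892

T̂ = ρX + (1 − ρ)μ  ⇒  T̂ − μ = ρ(X − μ)
ρ = (T̂ − μ)/(X − μ) = (7.08560 − 14.40) / (6.2 − 14.40) = -7.31440 / -8.20 = 0.89200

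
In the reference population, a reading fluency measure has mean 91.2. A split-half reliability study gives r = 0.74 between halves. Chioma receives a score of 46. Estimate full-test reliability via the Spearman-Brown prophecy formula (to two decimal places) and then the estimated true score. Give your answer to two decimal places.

Spearman-Brown: ρ = 2r/(1 + r) = 2(0.74)/(1 + 0.74) = 1.480/1.74 = 0.8506 → 0.85
T̂ = ρX + (1 − ρ)μ
  = 0.85 × 46 + 0.15 × 91.2
  = 39.10 + 13.680
  = 52.780
  ≈ 52.78

52.78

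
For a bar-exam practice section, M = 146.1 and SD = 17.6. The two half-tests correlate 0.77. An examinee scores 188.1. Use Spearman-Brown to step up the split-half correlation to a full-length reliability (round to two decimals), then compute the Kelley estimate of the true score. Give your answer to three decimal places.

Spearman-Brown: ρ = 2r/(1 + r) = 2(0.77)/(1 + 0.77) = 1.540/1.77 = 0.8701 → 0.87
Weight the observed score by reliability and the mean by (1 − reliability): T̂ = 0.87·188.1 + 0.13·146.1 = 163.647 + 18.993 = 182.6400.

182.640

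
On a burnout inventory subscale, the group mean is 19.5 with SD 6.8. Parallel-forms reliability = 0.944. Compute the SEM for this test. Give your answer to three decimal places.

1.609

SEM = SD · √(1 − ρ) = 6.8 × √0.056 = 6.8 × 0.2366 = 1.6092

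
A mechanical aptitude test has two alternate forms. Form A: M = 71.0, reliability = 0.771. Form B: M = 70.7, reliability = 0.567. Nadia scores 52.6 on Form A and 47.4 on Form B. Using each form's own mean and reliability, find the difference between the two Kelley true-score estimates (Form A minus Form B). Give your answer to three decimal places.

-0.675

T̂_A = 0.771(52.6) + 0.229(71.0) = 56.81360
T̂_B = 0.567(47.4) + 0.433(70.7) = 57.48890
T̂_A − T̂_B = -0.67530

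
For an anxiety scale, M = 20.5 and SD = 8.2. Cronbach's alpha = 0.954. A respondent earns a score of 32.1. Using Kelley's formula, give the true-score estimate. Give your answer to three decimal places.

31.566

Regress the observed score toward the mean by the unreliability: T̂ = 0.954·32.1 + 0.046·20.5 = 30.6234 + 0.9430 = 31.5664.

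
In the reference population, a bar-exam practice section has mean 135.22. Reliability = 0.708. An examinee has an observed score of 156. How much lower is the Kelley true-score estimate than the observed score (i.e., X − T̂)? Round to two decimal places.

6.07

T̂ = 0.708(156) + 0.292(135.22) = 110.448 + 39.48424 = 149.9322 → 149.932
X − T̂ = 156 − 149.932 = 6.068 → 6.07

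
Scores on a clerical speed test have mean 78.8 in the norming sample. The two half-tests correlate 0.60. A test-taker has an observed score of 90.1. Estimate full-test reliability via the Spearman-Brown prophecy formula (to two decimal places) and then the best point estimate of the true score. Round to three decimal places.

Spearman-Brown: ρ = 2r/(1 + r) = 2(0.60)/(1 + 0.60) = 1.200/1.60 = 0.7500 → 0.75
T̂ = 0.75(90.1) + 0.25(78.8) = 67.575 + 19.700 = 87.2750 → 87.275

87.275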